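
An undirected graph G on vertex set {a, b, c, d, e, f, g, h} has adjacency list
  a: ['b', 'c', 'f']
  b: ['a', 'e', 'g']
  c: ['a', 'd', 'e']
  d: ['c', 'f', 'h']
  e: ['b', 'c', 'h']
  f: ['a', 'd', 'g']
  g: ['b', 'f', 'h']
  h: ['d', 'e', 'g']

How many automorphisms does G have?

48

G is 3-regular and bipartite on 2^3 = 8 vertices with girth 4; it is the hypercube graph Q_3. The symmetry group of the 3-cube is the hyperoctahedral group B_3 = Z_2 ≀ S_3, of order 2^3·3! = 48.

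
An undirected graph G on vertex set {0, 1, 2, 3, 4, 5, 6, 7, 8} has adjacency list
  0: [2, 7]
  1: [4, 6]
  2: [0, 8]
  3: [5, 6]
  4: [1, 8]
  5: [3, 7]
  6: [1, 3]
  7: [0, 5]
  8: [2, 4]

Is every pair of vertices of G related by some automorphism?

G is 2-regular and connected on 9 vertices, i.e. the cycle C_9. The automorphisms of the 9-cycle are exactly the symmetries of a regular 9-gon: the dihedral group D_9, |D_9| = 18. Under this action every vertex can be carried to every other, so G is vertex-transitive.

Yes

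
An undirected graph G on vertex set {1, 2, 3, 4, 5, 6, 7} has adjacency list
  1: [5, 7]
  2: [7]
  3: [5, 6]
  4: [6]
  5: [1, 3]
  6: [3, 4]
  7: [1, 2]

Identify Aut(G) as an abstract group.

the cyclic group of order 2

The degree sequence is [2, 1, 2, 1, 2, 2, 2]; the two degree-1 vertices 2 and 4 are the ends of a path, so G = P_7. The only nontrivial automorphism of a path is the end-to-end reflection, so Aut(G) ≅ Z_2.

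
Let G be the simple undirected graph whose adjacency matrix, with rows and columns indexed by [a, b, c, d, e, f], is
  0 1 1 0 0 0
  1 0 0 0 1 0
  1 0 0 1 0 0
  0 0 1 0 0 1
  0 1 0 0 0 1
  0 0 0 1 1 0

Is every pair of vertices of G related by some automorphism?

G is 2-regular and connected on 6 vertices, i.e. the cycle C_6. C_6 has 6 rotations and 6 reflections, so Aut(C_6) ≅ D_6 of order 12. Under this action every vertex can be carried to every other, so G is vertex-transitive.

Yes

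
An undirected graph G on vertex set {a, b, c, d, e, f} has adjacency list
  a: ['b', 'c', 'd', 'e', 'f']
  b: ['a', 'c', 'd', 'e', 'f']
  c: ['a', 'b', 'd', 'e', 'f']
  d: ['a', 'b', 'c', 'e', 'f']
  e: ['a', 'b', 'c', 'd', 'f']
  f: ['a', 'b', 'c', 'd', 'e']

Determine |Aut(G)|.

720

All 6 vertices are pairwise adjacent: G = K_6. Any permutation of the 6 vertices preserves K_6, so Aut(K_6) = S_6 of order 6! = 720.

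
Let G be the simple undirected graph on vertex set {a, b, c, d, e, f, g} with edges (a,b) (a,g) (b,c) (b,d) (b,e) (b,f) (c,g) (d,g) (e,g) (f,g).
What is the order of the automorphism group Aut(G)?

240

The vertices split by degree into {b, g} (degree 5) and {a, c, d, e, f} (degree 2); every edge runs between the two parts, so G is the complete bipartite graph K_{2,5}. Automorphisms preserve the bipartition setwise (since the parts differ in size) and act as S_5 × S_2 within it; |Aut| = 240.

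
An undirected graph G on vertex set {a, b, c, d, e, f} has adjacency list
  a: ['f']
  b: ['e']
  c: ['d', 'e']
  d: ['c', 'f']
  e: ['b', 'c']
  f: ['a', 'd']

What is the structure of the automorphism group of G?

The degree sequence is [1, 1, 2, 2, 2, 2]; the two degree-1 vertices a and b are the ends of a path, so G = P_6. The only nontrivial automorphism of a path is the end-to-end reflection, so Aut(G) ≅ Z_2.

C_2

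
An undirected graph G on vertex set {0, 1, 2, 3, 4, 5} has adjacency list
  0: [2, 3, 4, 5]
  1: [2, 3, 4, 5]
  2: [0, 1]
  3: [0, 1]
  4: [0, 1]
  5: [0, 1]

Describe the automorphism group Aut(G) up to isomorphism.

S_4 × S_2

The vertices split by degree into {0, 1} (degree 4) and {2, 3, 4, 5} (degree 2); every edge runs between the two parts, so G is the complete bipartite graph K_{2,4}. Automorphisms preserve the bipartition setwise (since the parts differ in size) and act as S_4 × S_2 within it; |Aut| = 48.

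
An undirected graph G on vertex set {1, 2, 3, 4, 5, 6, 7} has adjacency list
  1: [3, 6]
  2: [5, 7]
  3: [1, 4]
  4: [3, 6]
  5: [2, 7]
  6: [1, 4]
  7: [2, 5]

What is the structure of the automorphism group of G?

D_4 × D_3

G has two connected components, {1, 3, 4, 6} and {2, 5, 7}; each is 2-regular, so G = C_4 ⊔ C_3. No automorphism exchanges components of different sizes, hence Aut(G) is the direct product D_4 × D_3, order 48.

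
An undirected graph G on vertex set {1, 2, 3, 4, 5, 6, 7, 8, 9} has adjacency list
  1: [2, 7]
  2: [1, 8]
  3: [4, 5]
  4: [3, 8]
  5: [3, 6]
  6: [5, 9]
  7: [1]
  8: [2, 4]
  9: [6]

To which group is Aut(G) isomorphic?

The degree sequence is [2, 2, 2, 2, 2, 2, 1, 2, 1]; the two degree-1 vertices 7 and 9 are the ends of a path, so G = P_9. A path has exactly one nontrivial symmetry — reversal — giving Aut(G) of order 2.

C_2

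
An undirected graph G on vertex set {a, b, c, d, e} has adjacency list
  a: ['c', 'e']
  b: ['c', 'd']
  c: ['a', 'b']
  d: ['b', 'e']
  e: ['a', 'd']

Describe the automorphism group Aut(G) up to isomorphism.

Every vertex has degree 2 and the graph is connected, so G is the 5-cycle C_5. The automorphisms of the 5-cycle are exactly the symmetries of a regular 5-gon: the dihedral group D_5, |D_5| = 10.

D_5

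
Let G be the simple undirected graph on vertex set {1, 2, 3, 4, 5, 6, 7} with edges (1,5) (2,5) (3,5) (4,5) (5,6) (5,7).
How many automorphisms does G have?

Vertex 5 has degree 6 and every other vertex has degree 1, so G is the star K_{1,6} with centre 5. The 6 leaves are pairwise interchangeable while the centre is fixed, giving Aut(G) = S_6.

720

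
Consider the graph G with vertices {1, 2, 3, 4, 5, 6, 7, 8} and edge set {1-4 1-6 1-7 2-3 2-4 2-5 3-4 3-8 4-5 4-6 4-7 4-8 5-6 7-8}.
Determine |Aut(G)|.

14

Vertex 4 is the unique vertex of degree 7; the remaining 7 vertices each have degree 3 and induce a cycle, so G is the wheel on 8 vertices with hub 4. With the hub fixed, the remaining symmetry is that of the rim cycle C_7, giving the dihedral group D_7.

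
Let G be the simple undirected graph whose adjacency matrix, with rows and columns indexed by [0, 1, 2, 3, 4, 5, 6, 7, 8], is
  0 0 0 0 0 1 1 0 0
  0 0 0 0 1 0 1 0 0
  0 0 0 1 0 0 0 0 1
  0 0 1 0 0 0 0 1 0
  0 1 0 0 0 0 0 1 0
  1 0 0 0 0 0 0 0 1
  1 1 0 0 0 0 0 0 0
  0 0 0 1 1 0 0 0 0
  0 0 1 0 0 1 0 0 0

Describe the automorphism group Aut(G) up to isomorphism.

the dihedral group of order 18

Every vertex has degree 2 and the graph is connected, so G is the 9-cycle C_9. C_9 has 9 rotations and 9 reflections, so Aut(C_9) ≅ D_9 of order 18.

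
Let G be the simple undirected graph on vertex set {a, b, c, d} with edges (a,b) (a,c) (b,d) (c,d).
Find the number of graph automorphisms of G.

8

Every vertex has degree 2 and the graph is connected, so G is the 4-cycle C_4. C_4 has 4 rotations and 4 reflections, so Aut(C_4) ≅ D_4 of order 8.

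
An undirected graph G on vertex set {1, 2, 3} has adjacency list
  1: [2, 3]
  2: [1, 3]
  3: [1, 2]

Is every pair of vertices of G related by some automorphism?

Every vertex has degree 2, so G is the complete graph K_3. Every bijection on the vertex set is an automorphism of K_3; hence Aut(K_3) ≅ S_3, order 6. Under this action every vertex can be carried to every other, so G is vertex-transitive.

Yes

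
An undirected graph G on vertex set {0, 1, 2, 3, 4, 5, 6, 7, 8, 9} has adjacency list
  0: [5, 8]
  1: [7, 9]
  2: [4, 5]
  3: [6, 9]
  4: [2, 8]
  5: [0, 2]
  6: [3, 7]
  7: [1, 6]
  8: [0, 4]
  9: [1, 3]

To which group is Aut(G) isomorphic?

D_5 ≀ Z_2

G has two connected components, {0, 2, 4, 5, 8} and {1, 3, 6, 7, 9}; each is 2-regular, so G = C_5 ⊔ C_5. Aut of a disjoint union of two copies of C_5 is the wreath product D_5 ≀ Z_2, of order 2·10² = 200.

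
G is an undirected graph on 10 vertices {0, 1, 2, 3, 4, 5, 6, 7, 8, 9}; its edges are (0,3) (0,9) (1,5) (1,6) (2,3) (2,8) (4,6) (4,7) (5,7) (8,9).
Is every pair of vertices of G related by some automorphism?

Yes

G has two connected components, {0, 2, 3, 8, 9} and {1, 4, 5, 6, 7}; each is 2-regular, so G = C_5 ⊔ C_5. With two isomorphic components, Aut(G) = Aut(C_5) ≀ S_2 = (D_5 × D_5) ⋊ Z_2: permute each cycle by D_5, then optionally swap the two cycles. Order 2·(2·5)² = 200. This group acts transitively on the 10 vertices.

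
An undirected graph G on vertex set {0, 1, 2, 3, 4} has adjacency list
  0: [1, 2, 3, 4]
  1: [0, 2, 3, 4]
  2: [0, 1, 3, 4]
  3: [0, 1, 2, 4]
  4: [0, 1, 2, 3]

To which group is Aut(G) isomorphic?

the symmetric group on 5 letters

Every vertex has degree 4, so G is the complete graph K_5. Every bijection on the vertex set is an automorphism of K_5; hence Aut(K_5) ≅ S_5, order 120.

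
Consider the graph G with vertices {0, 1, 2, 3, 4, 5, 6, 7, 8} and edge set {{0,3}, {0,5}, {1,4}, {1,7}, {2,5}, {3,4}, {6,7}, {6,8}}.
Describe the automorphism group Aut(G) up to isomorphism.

C_2

The degree sequence is [2, 2, 1, 2, 2, 2, 2, 2, 1]; the two degree-1 vertices 2 and 8 are the ends of a path, so G = P_9. The only nontrivial automorphism of a path is the end-to-end reflection, so Aut(G) ≅ Z_2.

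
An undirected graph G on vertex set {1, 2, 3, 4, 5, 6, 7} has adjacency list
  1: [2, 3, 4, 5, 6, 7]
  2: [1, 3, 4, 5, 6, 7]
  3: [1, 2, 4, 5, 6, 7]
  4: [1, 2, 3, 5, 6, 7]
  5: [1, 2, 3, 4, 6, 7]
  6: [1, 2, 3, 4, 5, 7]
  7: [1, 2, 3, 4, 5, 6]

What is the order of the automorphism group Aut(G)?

All 7 vertices are pairwise adjacent: G = K_7. Every bijection on the vertex set is an automorphism of K_7; hence Aut(K_7) ≅ S_7, order 5040.

5040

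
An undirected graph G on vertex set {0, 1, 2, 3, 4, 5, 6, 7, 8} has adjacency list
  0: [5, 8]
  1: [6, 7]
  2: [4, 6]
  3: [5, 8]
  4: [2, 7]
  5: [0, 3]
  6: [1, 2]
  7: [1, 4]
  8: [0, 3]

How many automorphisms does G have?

G has two connected components, {1, 2, 4, 6, 7} and {0, 3, 5, 8}; each is 2-regular, so G = C_5 ⊔ C_4. The components are non-isomorphic (different sizes), so Aut(G) = Aut(C_5) × Aut(C_4) = D_5 × D_4 of order 10·8 = 80.

80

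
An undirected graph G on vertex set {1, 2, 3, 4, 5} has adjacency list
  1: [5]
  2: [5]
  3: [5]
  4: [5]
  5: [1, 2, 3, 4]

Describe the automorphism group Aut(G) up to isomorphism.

the symmetric group on 4 letters

Vertex 5 has degree 4 and every other vertex has degree 1, so G is the star K_{1,4} with centre 5. Any automorphism fixes the centre and permutes the 4 leaves freely, so Aut(G) ≅ S_4 of order 4! = 24.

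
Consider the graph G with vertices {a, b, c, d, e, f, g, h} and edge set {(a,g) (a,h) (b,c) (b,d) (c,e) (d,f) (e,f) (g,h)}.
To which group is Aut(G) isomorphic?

G has two connected components, {b, c, d, e, f} and {a, g, h}; each is 2-regular, so G = C_5 ⊔ C_3. No automorphism exchanges components of different sizes, hence Aut(G) is the direct product D_3 × D_5, order 60.

D_3 × D_5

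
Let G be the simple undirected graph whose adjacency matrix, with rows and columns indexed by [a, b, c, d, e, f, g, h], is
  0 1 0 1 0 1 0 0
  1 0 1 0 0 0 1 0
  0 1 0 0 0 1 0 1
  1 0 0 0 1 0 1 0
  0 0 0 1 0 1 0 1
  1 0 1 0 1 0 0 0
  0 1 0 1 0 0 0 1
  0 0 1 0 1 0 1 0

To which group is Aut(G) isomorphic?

the hyperoctahedral group B_3

G is 3-regular and bipartite on 2^3 = 8 vertices with girth 4; it is the hypercube graph Q_3. The symmetry group of the 3-cube is the hyperoctahedral group B_3 = Z_2 ≀ S_3, of order 2^3·3! = 48.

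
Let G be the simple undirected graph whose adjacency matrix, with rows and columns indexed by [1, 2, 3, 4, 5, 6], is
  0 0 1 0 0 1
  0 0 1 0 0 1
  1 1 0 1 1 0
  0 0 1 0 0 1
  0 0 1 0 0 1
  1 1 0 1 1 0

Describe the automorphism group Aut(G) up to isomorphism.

S_2 × S_4

The vertices split by degree into {3, 6} (degree 4) and {1, 2, 4, 5} (degree 2); every edge runs between the two parts, so G is the complete bipartite graph K_{2,4}. Automorphisms preserve the bipartition setwise (since the parts differ in size) and act as S_2 × S_4 within it; |Aut| = 48.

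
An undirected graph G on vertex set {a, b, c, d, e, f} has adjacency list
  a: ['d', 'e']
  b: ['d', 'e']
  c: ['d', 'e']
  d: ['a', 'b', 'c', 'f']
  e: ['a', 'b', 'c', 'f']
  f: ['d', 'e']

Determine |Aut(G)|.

The vertices split by degree into {d, e} (degree 4) and {a, b, c, f} (degree 2); every edge runs between the two parts, so G is the complete bipartite graph K_{2,4}. Automorphisms preserve the bipartition setwise (since the parts differ in size) and act as S_2 × S_4 within it; |Aut| = 48.

48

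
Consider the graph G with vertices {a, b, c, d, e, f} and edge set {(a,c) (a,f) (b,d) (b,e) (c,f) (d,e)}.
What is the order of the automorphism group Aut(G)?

72

G has two connected components, {b, d, e} and {a, c, f}; each is 2-regular, so G = C_3 ⊔ C_3. With two isomorphic components, Aut(G) = Aut(C_3) ≀ S_2 = (D_3 × D_3) ⋊ Z_2: permute each cycle by D_3, then optionally swap the two cycles. Order 2·(2·3)² = 72.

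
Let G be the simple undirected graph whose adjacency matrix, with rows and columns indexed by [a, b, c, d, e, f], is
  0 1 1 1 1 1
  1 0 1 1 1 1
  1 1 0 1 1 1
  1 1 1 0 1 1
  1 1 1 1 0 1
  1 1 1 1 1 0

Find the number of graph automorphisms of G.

720

Every vertex has degree 5, so G is the complete graph K_6. Every bijection on the vertex set is an automorphism of K_6; hence Aut(K_6) ≅ S_6, order 720.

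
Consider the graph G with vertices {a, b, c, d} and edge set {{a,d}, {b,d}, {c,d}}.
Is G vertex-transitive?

No

Vertex d is the only vertex of degree 3, so every automorphism fixes it; G is not vertex-transitive.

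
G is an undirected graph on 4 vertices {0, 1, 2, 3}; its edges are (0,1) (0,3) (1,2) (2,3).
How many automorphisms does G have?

8

G is 2-regular and bipartite on 2^2 = 4 vertices with girth 4; it is the hypercube graph Q_2. Aut(Q_2) consists of the signed permutations of the 2 coordinate axes: 2! permutations times 2^2 sign flips, so |Aut| = 2^2·2! = 8.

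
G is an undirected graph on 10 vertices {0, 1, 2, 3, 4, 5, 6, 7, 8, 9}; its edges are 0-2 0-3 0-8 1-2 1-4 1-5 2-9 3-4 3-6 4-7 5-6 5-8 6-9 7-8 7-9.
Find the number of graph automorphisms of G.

G is 3-regular on 10 vertices with no triangles and no 4-cycles (girth 5): this is the Petersen graph. It is a classical fact that the Petersen graph has automorphism group S_5 (order 120), arising from its description as the Kneser graph K(5,2).

120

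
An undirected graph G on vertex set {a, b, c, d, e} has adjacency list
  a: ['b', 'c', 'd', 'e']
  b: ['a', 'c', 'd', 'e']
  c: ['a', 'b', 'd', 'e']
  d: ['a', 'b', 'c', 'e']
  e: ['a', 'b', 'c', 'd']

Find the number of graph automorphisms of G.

120

All 5 vertices are pairwise adjacent: G = K_5. Every bijection on the vertex set is an automorphism of K_5; hence Aut(K_5) ≅ S_5, order 120.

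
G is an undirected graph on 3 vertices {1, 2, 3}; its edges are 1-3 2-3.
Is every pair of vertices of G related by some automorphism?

No

Vertex 3 is the only vertex of degree 2, so every automorphism fixes it; G is not vertex-transitive.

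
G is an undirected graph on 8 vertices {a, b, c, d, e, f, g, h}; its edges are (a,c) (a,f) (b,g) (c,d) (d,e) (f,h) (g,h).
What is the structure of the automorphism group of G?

Z_2

The degree sequence is [2, 1, 2, 2, 1, 2, 2, 2]; the two degree-1 vertices b and e are the ends of a path, so G = P_8. The only nontrivial automorphism of a path is the end-to-end reflection, so Aut(G) ≅ Z_2.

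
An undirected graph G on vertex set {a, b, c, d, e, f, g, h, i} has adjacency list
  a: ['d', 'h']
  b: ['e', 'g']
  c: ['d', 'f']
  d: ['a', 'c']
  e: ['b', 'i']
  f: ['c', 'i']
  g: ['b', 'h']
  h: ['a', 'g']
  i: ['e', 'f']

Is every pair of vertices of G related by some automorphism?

Every vertex has degree 2 and the graph is connected, so G is the 9-cycle C_9. The automorphisms of the 9-cycle are exactly the symmetries of a regular 9-gon: the dihedral group D_9, |D_9| = 18. Under this action every vertex can be carried to every other, so G is vertex-transitive.

Yes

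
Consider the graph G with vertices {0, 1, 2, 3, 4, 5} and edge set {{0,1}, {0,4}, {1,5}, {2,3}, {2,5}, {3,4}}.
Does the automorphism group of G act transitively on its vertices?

G is 2-regular and connected on 6 vertices, i.e. the cycle C_6. C_6 has 6 rotations and 6 reflections, so Aut(C_6) ≅ D_6 of order 12. This group acts transitively on the 6 vertices.

Yes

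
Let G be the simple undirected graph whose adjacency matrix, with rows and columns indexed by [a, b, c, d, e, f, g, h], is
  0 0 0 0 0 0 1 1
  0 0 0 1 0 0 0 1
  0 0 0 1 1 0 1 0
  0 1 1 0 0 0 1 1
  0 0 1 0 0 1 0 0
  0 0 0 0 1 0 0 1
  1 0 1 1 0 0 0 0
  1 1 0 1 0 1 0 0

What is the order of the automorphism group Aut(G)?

1

The degree sequence is [2, 2, 3, 4, 2, 2, 3, 4]. Checking the degree-preserving permutations of the vertex set shows that none except the identity preserves every edge, so Aut(G) is trivial.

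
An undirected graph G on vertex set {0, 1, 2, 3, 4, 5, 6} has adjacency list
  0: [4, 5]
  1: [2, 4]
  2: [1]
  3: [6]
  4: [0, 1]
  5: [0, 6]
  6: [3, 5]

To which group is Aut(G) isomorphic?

The degree sequence is [2, 2, 1, 1, 2, 2, 2]; the two degree-1 vertices 2 and 3 are the ends of a path, so G = P_7. A path has exactly one nontrivial symmetry — reversal — giving Aut(G) of order 2.

the cyclic group of order 2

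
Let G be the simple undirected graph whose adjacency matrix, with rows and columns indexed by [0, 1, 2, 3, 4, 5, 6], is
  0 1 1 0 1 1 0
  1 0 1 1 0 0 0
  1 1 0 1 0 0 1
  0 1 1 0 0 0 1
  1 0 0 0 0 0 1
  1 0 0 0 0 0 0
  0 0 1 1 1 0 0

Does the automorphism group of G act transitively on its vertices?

No

Vertex 4 is the only vertex of degree 2, so every automorphism fixes it; G is not vertex-transitive.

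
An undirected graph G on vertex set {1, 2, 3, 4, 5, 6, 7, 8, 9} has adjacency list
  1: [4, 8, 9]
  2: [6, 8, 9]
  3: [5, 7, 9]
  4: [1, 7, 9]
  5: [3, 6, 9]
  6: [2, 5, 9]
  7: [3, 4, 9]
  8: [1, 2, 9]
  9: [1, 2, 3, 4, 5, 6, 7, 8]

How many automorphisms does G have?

Vertex 9 is the unique vertex of degree 8; the remaining 8 vertices each have degree 3 and induce a cycle, so G is the wheel on 9 vertices with hub 9. With the hub fixed, the remaining symmetry is that of the rim cycle C_8, giving the dihedral group D_8.

16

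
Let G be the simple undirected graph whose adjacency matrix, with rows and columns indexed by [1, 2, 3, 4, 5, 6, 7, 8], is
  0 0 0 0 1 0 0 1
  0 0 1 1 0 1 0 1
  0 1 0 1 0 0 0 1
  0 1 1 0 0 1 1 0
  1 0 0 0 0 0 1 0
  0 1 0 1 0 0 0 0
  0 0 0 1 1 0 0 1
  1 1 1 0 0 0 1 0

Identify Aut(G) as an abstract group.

The degree sequence is [2, 4, 3, 4, 2, 2, 3, 4]. Checking the degree-preserving permutations of the vertex set shows that none except the identity preserves every edge, so Aut(G) is trivial.

1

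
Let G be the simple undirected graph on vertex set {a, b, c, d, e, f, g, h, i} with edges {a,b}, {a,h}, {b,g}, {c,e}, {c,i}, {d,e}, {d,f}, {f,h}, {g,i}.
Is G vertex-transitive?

Yes

G is 2-regular and connected on 9 vertices, i.e. the cycle C_9. The automorphisms of the 9-cycle are exactly the symmetries of a regular 9-gon: the dihedral group D_9, |D_9| = 18. This group acts transitively on the 9 vertices.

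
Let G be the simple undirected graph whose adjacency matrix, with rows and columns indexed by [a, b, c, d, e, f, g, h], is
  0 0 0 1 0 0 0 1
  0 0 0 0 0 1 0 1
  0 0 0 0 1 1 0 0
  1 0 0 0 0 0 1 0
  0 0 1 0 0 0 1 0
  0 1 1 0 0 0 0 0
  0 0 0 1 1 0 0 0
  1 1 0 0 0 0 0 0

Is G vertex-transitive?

Yes

G is 2-regular and connected on 8 vertices, i.e. the cycle C_8. C_8 has 8 rotations and 8 reflections, so Aut(C_8) ≅ D_8 of order 16. Under this action every vertex can be carried to every other, so G is vertex-transitive.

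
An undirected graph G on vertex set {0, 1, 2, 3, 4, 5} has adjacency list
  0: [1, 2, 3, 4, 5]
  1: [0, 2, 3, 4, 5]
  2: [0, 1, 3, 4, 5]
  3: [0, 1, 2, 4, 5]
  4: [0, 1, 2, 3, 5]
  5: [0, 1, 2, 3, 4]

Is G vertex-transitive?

Yes

Every vertex has degree 5, so G is the complete graph K_6. Every bijection on the vertex set is an automorphism of K_6; hence Aut(K_6) ≅ S_6, order 720. This group acts transitively on the 6 vertices.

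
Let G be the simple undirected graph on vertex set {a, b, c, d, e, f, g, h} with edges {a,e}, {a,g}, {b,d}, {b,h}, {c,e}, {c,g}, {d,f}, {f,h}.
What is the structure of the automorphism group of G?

D_4 ≀ Z_2

G has two connected components, {b, d, f, h} and {a, c, e, g}; each is 2-regular, so G = C_4 ⊔ C_4. Aut of a disjoint union of two copies of C_4 is the wreath product D_4 ≀ Z_2, of order 2·8² = 128.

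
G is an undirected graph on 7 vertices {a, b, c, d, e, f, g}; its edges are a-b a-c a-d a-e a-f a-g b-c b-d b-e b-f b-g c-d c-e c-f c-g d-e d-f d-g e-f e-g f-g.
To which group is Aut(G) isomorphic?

All 7 vertices are pairwise adjacent: G = K_7. Every bijection on the vertex set is an automorphism of K_7; hence Aut(K_7) ≅ S_7, order 5040.

the symmetric group on 7 letters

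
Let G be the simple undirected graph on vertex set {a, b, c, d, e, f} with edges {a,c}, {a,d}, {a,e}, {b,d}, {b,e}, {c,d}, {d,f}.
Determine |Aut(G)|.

1

Degrees alone do not determine every vertex (e.g. b and c both have degree 2), but their neighbour-degree multisets differ: N(b) has degrees [2, 4] while N(c) has degrees [3, 4]. Repeating this refinement separates all vertices, so the only automorphism is the identity.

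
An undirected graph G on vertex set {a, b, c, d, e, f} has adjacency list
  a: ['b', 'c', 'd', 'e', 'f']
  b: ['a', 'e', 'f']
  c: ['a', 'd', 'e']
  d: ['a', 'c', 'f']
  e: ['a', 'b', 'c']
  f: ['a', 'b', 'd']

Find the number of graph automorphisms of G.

10

Vertex a is the unique vertex of degree 5; the remaining 5 vertices each have degree 3 and induce a cycle, so G is the wheel on 6 vertices with hub a. With the hub fixed, the remaining symmetry is that of the rim cycle C_5, giving the dihedral group D_5.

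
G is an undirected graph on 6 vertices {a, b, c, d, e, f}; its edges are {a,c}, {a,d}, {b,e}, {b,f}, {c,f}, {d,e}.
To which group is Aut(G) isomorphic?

the dihedral group of order 12

Every vertex has degree 2 and the graph is connected, so G is the 6-cycle C_6. The automorphisms of the 6-cycle are exactly the symmetries of a regular 6-gon: the dihedral group D_6, |D_6| = 12.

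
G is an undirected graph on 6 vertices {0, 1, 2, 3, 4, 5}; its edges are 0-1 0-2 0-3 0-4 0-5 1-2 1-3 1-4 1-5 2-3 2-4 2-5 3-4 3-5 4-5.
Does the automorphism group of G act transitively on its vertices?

All 6 vertices are pairwise adjacent: G = K_6. Any permutation of the 6 vertices preserves K_6, so Aut(K_6) = S_6 of order 6! = 720. This group acts transitively on the 6 vertices.

Yes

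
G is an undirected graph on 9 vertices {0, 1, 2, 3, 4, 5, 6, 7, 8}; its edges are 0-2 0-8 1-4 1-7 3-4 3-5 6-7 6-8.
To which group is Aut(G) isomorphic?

the cyclic group of order 2

The degree sequence is [2, 2, 1, 2, 2, 1, 2, 2, 2]; the two degree-1 vertices 2 and 5 are the ends of a path, so G = P_9. The only nontrivial automorphism of a path is the end-to-end reflection, so Aut(G) ≅ Z_2.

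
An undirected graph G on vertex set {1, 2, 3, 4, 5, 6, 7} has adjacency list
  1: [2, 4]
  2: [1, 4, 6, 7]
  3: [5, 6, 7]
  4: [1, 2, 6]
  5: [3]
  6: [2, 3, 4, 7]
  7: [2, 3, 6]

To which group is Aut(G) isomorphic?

Degrees alone do not determine every vertex (e.g. 2 and 6 both have degree 4), but their neighbour-degree multisets differ: N(2) has degrees [2, 3, 3, 4] while N(6) has degrees [3, 3, 3, 4]. Repeating this refinement separates all vertices, so the only automorphism is the identity.

1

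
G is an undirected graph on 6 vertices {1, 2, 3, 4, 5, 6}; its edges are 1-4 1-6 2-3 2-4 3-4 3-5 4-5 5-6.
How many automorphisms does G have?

1

The degree sequence is [2, 2, 3, 4, 3, 2]. Checking the degree-preserving permutations of the vertex set shows that none except the identity preserves every edge, so Aut(G) is trivial.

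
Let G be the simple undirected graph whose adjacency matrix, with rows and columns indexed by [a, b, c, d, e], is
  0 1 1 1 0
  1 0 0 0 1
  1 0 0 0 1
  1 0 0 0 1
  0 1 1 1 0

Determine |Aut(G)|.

The vertices split by degree into {a, e} (degree 3) and {b, c, d} (degree 2); every edge runs between the two parts, so G is the complete bipartite graph K_{2,3}. Automorphisms preserve the bipartition setwise (since the parts differ in size) and act as S_2 × S_3 within it; |Aut| = 12.

12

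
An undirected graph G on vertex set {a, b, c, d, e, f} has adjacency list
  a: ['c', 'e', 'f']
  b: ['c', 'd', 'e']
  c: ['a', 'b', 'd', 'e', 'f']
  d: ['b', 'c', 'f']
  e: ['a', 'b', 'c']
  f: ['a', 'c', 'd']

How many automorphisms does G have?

10

Vertex c is the unique vertex of degree 5; the remaining 5 vertices each have degree 3 and induce a cycle, so G is the wheel on 6 vertices with hub c. Every automorphism fixes the hub and acts on the rim 5-cycle, so Aut(G) ≅ Aut(C_5) = D_5 of order 10.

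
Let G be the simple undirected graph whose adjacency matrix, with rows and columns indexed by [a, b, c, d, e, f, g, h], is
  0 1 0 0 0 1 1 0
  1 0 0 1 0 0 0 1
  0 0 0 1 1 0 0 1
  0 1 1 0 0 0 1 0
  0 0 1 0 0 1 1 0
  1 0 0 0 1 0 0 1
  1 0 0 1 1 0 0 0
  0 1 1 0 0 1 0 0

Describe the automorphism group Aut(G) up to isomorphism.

the hyperoctahedral group B_3

G is 3-regular and bipartite on 2^3 = 8 vertices with girth 4; it is the hypercube graph Q_3. The symmetry group of the 3-cube is the hyperoctahedral group B_3 = Z_2 ≀ S_3, of order 2^3·3! = 48.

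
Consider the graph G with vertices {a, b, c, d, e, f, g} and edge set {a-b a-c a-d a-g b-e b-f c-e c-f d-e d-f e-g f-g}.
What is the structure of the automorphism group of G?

The vertices split by degree into {a, e, f} (degree 4) and {b, c, d, g} (degree 3); every edge runs between the two parts, so G is the complete bipartite graph K_{3,4}. Automorphisms preserve the bipartition setwise (since the parts differ in size) and act as S_4 × S_3 within it; |Aut| = 144.

S_4 × S_3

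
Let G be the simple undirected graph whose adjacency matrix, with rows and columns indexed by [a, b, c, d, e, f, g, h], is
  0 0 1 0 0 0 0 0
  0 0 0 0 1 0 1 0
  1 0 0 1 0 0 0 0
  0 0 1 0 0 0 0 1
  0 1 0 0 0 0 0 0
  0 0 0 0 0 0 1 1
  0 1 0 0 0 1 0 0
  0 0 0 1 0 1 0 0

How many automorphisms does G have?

The degree sequence is [1, 2, 2, 2, 1, 2, 2, 2]; the two degree-1 vertices a and e are the ends of a path, so G = P_8. A path has exactly one nontrivial symmetry — reversal — giving Aut(G) of order 2.

2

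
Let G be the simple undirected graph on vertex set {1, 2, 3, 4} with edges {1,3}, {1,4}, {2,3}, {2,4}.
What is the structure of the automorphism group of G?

the dihedral group of order 8

Every vertex has degree 2 and the graph is connected, so G is the 4-cycle C_4. C_4 has 4 rotations and 4 reflections, so Aut(C_4) ≅ D_4 of order 8.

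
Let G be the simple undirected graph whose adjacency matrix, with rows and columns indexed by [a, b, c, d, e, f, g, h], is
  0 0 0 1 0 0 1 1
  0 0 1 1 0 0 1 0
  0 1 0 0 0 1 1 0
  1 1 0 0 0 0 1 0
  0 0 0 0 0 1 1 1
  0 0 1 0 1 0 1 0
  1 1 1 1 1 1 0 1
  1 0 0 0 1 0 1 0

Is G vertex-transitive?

Vertex g is the only vertex of degree 7, so every automorphism fixes it; G is not vertex-transitive.

No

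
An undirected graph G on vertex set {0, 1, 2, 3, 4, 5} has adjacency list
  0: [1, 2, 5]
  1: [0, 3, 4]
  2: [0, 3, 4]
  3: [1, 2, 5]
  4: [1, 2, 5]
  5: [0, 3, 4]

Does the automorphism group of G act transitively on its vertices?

G is 3-regular and bipartite with parts {0, 3, 4} and {1, 2, 5} (each part is independent and every cross-pair is an edge), so G = K_{3,3}. Aut(K_{3,3}) is the wreath product S_3 ≀ Z_2: permute within each part, then optionally swap the parts; |Aut| = 2·(3!)² = 72. This group acts transitively on the 6 vertices.

Yes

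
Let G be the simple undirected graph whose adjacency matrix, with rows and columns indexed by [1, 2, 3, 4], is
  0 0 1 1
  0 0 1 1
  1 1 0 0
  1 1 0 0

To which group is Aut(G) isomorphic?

G is 2-regular and bipartite on 2^2 = 4 vertices with girth 4; it is the hypercube graph Q_2. The symmetry group of the 2-cube is the hyperoctahedral group B_2 = Z_2 ≀ S_2, of order 2^2·2! = 8.

the hyperoctahedral group B_2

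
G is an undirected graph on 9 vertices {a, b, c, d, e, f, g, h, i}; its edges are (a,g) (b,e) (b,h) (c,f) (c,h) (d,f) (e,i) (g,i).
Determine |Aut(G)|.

The degree sequence is [1, 2, 2, 1, 2, 2, 2, 2, 2]; the two degree-1 vertices a and d are the ends of a path, so G = P_9. A path has exactly one nontrivial symmetry — reversal — giving Aut(G) of order 2.

2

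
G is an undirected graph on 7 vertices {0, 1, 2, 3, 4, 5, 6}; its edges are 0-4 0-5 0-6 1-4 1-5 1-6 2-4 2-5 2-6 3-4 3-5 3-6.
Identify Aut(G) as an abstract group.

The vertices split by degree into {4, 5, 6} (degree 4) and {0, 1, 2, 3} (degree 3); every edge runs between the two parts, so G is the complete bipartite graph K_{3,4}. Automorphisms preserve the bipartition setwise (since the parts differ in size) and act as S_4 × S_3 within it; |Aut| = 144.

S_4 × S_3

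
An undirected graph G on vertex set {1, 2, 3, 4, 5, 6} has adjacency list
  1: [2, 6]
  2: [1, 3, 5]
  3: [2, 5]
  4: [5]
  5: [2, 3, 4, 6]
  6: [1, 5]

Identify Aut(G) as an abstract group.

Degrees alone do not determine every vertex (e.g. 1 and 3 both have degree 2), but their neighbour-degree multisets differ: N(1) has degrees [2, 3] while N(3) has degrees [3, 4]. Repeating this refinement separates all vertices, so the only automorphism is the identity.

1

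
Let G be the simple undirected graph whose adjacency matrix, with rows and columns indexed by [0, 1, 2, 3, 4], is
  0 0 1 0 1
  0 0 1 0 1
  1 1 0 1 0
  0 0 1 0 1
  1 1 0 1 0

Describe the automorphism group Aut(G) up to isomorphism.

S_2 × S_3

The vertices split by degree into {2, 4} (degree 3) and {0, 1, 3} (degree 2); every edge runs between the two parts, so G is the complete bipartite graph K_{2,3}. The parts have unequal sizes, so no automorphism swaps them; each part is permuted independently, giving S_2 × S_3 of order 2!·3! = 12.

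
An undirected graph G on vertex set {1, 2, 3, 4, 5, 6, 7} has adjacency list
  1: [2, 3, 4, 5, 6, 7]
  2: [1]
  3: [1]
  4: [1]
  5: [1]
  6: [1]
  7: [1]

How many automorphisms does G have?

Vertex 1 has degree 6 and every other vertex has degree 1, so G is the star K_{1,6} with centre 1. Any automorphism fixes the centre and permutes the 6 leaves freely, so Aut(G) ≅ S_6 of order 6! = 720.

720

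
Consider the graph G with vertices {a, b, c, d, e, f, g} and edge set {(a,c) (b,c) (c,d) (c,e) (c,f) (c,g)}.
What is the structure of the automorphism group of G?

Vertex c has degree 6 and every other vertex has degree 1, so G is the star K_{1,6} with centre c. Any automorphism fixes the centre and permutes the 6 leaves freely, so Aut(G) ≅ S_6 of order 6! = 720.

the symmetric group on 6 letters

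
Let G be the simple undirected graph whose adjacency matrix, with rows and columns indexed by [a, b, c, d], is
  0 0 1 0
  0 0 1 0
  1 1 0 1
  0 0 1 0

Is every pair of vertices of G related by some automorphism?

Vertex c is the only vertex of degree 3, so every automorphism fixes it; G is not vertex-transitive.

No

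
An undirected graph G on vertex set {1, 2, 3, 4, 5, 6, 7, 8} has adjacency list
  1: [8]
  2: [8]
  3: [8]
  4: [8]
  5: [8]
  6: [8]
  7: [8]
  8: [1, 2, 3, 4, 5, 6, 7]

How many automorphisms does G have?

Vertex 8 has degree 7 and every other vertex has degree 1, so G is the star K_{1,7} with centre 8. The 7 leaves are pairwise interchangeable while the centre is fixed, giving Aut(G) = S_7.

5040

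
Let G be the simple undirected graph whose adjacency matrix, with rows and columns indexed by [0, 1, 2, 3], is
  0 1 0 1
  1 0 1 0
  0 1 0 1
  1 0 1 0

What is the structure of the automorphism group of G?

D_4

Every vertex has degree 2 and the graph is connected, so G is the 4-cycle C_4. C_4 has 4 rotations and 4 reflections, so Aut(C_4) ≅ D_4 of order 8.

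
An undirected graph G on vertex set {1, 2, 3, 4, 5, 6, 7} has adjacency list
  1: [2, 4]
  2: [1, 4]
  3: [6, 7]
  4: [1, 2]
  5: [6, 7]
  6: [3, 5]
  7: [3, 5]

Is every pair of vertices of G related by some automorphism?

No

G has two connected components, {3, 5, 6, 7} and {1, 2, 4}; each is 2-regular, so G = C_4 ⊔ C_3. The orbit of 1 under Aut(G) is {1, 2, 4}, which does not contain 3, so G is not vertex-transitive.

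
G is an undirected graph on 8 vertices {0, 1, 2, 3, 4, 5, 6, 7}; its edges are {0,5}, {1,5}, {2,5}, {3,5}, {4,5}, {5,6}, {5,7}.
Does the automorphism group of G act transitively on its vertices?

No

Vertex 5 is the only vertex of degree 7, so every automorphism fixes it; G is not vertex-transitive.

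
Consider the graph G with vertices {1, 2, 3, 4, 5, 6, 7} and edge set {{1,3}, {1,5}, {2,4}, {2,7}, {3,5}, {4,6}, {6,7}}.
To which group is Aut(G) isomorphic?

D_4 × D_3

G has two connected components, {2, 4, 6, 7} and {1, 3, 5}; each is 2-regular, so G = C_4 ⊔ C_3. The components are non-isomorphic (different sizes), so Aut(G) = Aut(C_4) × Aut(C_3) = D_4 × D_3 of order 8·6 = 48.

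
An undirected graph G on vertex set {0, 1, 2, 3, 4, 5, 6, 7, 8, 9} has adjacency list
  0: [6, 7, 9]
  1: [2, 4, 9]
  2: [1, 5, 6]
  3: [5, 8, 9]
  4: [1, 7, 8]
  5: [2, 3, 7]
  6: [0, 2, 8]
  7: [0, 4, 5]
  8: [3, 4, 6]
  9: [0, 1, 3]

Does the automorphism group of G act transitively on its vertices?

Yes

G is 3-regular on 10 vertices with no triangles and no 4-cycles (girth 5): this is the Petersen graph. It is a classical fact that the Petersen graph has automorphism group S_5 (order 120), arising from its description as the Kneser graph K(5,2). This group acts transitively on the 10 vertices.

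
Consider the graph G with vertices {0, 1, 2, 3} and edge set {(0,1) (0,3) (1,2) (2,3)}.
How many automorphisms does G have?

G is 2-regular and bipartite on 2^2 = 4 vertices with girth 4; it is the hypercube graph Q_2. The symmetry group of the 2-cube is the hyperoctahedral group B_2 = Z_2 ≀ S_2, of order 2^2·2! = 8.

8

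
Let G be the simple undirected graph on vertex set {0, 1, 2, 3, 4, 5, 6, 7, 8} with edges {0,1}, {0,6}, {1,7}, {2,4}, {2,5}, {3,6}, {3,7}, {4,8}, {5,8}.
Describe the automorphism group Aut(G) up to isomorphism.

G has two connected components, {0, 1, 3, 6, 7} and {2, 4, 5, 8}; each is 2-regular, so G = C_5 ⊔ C_4. No automorphism exchanges components of different sizes, hence Aut(G) is the direct product D_4 × D_5, order 80.

D_4 × D_5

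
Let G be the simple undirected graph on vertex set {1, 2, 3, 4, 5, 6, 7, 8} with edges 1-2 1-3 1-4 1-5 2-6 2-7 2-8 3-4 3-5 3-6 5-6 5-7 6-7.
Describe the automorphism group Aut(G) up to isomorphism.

The degree sequence is [4, 4, 4, 2, 4, 4, 3, 1]. Checking the degree-preserving permutations of the vertex set shows that none except the identity preserves every edge, so Aut(G) is trivial.

{e}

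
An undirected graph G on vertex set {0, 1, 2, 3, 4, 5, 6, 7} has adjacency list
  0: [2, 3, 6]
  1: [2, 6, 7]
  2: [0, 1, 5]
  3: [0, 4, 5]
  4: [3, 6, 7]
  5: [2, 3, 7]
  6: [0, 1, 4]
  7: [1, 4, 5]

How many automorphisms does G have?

48

G is 3-regular and bipartite on 2^3 = 8 vertices with girth 4; it is the hypercube graph Q_3. The symmetry group of the 3-cube is the hyperoctahedral group B_3 = Z_2 ≀ S_3, of order 2^3·3! = 48.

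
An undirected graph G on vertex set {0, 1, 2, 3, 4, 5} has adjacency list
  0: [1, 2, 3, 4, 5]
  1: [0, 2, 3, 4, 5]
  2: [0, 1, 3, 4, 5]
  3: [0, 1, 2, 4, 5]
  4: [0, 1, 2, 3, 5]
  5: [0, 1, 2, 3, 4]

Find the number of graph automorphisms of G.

All 6 vertices are pairwise adjacent: G = K_6. Any permutation of the 6 vertices preserves K_6, so Aut(K_6) = S_6 of order 6! = 720.

720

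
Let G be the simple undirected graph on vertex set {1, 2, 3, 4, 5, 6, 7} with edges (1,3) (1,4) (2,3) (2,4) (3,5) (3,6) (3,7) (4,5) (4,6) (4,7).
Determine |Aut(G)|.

240

The vertices split by degree into {3, 4} (degree 5) and {1, 2, 5, 6, 7} (degree 2); every edge runs between the two parts, so G is the complete bipartite graph K_{2,5}. Automorphisms preserve the bipartition setwise (since the parts differ in size) and act as S_2 × S_5 within it; |Aut| = 240.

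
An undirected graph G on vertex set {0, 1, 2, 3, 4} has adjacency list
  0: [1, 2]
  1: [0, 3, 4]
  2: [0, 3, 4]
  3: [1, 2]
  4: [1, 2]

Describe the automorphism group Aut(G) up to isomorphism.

The vertices split by degree into {1, 2} (degree 3) and {0, 3, 4} (degree 2); every edge runs between the two parts, so G is the complete bipartite graph K_{2,3}. Automorphisms preserve the bipartition setwise (since the parts differ in size) and act as S_3 × S_2 within it; |Aut| = 12.

S_3 × S_2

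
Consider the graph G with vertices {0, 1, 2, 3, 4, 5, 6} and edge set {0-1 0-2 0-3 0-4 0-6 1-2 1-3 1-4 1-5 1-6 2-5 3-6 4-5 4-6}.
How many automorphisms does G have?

1

The degree sequence is [5, 6, 3, 3, 4, 3, 4]. Checking the degree-preserving permutations of the vertex set shows that none except the identity preserves every edge, so Aut(G) is trivial.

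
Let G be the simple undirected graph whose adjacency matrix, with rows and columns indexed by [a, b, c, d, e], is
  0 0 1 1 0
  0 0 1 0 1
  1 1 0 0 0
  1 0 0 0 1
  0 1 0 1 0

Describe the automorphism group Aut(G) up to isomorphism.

D_5

Every vertex has degree 2 and the graph is connected, so G is the 5-cycle C_5. The automorphisms of the 5-cycle are exactly the symmetries of a regular 5-gon: the dihedral group D_5, |D_5| = 10.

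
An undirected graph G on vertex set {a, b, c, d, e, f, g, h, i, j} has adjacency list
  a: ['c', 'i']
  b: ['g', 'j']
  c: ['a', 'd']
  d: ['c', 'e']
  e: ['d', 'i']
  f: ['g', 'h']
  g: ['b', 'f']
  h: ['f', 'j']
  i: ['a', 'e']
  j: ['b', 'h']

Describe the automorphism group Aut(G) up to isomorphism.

G has two connected components, {b, f, g, h, j} and {a, c, d, e, i}; each is 2-regular, so G = C_5 ⊔ C_5. Aut of a disjoint union of two copies of C_5 is the wreath product D_5 ≀ Z_2, of order 2·10² = 200.

(D_5 × D_5) ⋊ Z_2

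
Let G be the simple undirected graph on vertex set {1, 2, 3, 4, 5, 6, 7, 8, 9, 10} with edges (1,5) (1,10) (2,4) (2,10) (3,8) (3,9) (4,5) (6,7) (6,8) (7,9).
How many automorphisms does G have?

G has two connected components, {3, 6, 7, 8, 9} and {1, 2, 4, 5, 10}; each is 2-regular, so G = C_5 ⊔ C_5. With two isomorphic components, Aut(G) = Aut(C_5) ≀ S_2 = (D_5 × D_5) ⋊ Z_2: permute each cycle by D_5, then optionally swap the two cycles. Order 2·(2·5)² = 200.

200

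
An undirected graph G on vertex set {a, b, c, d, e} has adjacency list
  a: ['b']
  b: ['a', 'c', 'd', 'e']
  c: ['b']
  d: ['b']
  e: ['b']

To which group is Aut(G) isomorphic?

Vertex b has degree 4 and every other vertex has degree 1, so G is the star K_{1,4} with centre b. The 4 leaves are pairwise interchangeable while the centre is fixed, giving Aut(G) = S_4.

the symmetric group on 4 letters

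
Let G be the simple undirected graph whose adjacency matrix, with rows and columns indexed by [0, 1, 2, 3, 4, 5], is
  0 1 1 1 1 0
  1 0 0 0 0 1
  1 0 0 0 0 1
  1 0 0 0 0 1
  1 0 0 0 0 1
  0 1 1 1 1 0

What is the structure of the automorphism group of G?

S_4 × S_2

The vertices split by degree into {0, 5} (degree 4) and {1, 2, 3, 4} (degree 2); every edge runs between the two parts, so G is the complete bipartite graph K_{2,4}. The parts have unequal sizes, so no automorphism swaps them; each part is permuted independently, giving S_4 × S_2 of order 4!·2! = 48.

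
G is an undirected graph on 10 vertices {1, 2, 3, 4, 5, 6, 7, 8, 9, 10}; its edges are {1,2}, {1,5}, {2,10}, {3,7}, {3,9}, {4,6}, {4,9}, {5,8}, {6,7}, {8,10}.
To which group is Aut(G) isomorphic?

(D_5 × D_5) ⋊ Z_2

G has two connected components, {1, 2, 5, 8, 10} and {3, 4, 6, 7, 9}; each is 2-regular, so G = C_5 ⊔ C_5. With two isomorphic components, Aut(G) = Aut(C_5) ≀ S_2 = (D_5 × D_5) ⋊ Z_2: permute each cycle by D_5, then optionally swap the two cycles. Order 2·(2·5)² = 200.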